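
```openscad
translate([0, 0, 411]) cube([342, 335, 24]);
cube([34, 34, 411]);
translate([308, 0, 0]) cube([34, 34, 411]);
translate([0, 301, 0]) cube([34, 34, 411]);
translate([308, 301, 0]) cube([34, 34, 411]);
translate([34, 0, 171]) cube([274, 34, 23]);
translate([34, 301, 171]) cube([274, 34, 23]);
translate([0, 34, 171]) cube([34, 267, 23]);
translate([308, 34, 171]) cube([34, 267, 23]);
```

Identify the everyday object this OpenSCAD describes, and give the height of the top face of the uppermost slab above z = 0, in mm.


A stool. The seat height is 435 mm.

A 342×335×24 slab at z = 411 on four corner posts — a stool. The seat top is 411 + 24 = 435 mm.


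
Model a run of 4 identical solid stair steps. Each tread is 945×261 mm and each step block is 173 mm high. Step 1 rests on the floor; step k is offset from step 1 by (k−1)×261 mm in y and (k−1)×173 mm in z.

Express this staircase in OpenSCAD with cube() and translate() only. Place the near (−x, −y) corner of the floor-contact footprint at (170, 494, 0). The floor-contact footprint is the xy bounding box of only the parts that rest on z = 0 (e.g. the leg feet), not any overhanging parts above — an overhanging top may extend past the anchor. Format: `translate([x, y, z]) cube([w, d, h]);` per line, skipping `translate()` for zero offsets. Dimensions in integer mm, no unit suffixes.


translate([170, 494, 0]) cube([945, 261, 173]);
translate([170, 755, 173]) cube([945, 261, 173]);
translate([170, 1016, 346]) cube([945, 261, 173]);
translate([170, 1277, 519]) cube([945, 261, 173]);


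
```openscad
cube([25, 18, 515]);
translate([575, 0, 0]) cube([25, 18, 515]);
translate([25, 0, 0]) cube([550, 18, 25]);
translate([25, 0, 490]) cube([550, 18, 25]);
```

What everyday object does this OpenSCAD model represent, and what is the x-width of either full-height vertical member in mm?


A picture frame. The border width is 25 mm.

Four thin pieces enclosing a rectangular opening — a picture frame. The two full-height stiles are 515 mm tall; the top rail sits at z = 490 and is 25 mm tall, so the border above the opening is 515 − 490 = 25 mm, matching the stile x-width.


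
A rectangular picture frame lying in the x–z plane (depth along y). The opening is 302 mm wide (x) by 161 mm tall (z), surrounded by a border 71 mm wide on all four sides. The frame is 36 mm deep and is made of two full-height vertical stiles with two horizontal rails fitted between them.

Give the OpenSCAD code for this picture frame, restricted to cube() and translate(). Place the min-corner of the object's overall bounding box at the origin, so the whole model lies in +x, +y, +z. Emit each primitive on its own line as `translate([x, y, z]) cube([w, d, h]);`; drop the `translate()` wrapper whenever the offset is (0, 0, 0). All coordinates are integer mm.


cube([71, 36, 303]);
translate([373, 0, 0]) cube([71, 36, 303]);
translate([71, 0, 0]) cube([302, 36, 71]);
translate([71, 0, 232]) cube([302, 36, 71]);


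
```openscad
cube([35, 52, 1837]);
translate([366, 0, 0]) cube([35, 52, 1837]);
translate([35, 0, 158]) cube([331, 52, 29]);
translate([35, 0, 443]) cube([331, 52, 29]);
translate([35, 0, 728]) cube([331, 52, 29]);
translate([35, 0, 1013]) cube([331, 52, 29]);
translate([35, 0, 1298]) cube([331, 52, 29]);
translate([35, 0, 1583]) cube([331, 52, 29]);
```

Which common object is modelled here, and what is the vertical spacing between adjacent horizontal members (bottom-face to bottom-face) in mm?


A ladder. The rung spacing is 285 mm.

Two tall 35×52 posts with 6 short bars between them — a ladder. Adjacent rungs sit at z = 158 and z = 443, so the spacing is 443 − 158 = 285 mm.


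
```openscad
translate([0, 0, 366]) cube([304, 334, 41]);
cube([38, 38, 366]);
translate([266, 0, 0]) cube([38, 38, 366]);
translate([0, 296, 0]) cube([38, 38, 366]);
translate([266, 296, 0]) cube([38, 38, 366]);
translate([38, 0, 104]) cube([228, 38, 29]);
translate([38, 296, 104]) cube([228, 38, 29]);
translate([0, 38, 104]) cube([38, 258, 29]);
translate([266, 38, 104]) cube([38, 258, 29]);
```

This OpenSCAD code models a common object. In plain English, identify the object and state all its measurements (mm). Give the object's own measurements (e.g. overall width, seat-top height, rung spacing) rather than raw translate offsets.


A four-legged stool. The seat is a 304×334×41 mm slab whose top surface is at z = 407 mm; four square legs, each 38×38 mm in cross-section, run from the floor (z = 0) to the underside of the seat, each flush with a corner of the seat. Four stretchers, 38 mm wide and 29 mm tall, connect adjacent legs with their undersides at z = 104 mm, each running between the inner faces of the legs it joins and aligned with the legs' outer faces on the other axis.


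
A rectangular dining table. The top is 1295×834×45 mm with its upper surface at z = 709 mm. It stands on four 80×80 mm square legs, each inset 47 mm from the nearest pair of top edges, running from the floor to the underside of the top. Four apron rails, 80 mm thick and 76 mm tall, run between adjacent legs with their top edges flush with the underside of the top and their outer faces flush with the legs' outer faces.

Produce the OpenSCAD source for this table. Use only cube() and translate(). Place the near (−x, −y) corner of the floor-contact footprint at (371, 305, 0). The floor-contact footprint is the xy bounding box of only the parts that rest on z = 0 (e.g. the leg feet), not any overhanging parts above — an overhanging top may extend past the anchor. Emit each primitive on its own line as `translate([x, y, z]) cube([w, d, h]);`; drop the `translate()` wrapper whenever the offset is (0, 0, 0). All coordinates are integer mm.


translate([324, 258, 664]) cube([1295, 834, 45]);
translate([371, 305, 0]) cube([80, 80, 664]);
translate([1492, 305, 0]) cube([80, 80, 664]);
translate([371, 965, 0]) cube([80, 80, 664]);
translate([1492, 965, 0]) cube([80, 80, 664]);
translate([451, 305, 588]) cube([1041, 80, 76]);
translate([451, 965, 588]) cube([1041, 80, 76]);
translate([371, 385, 588]) cube([80, 580, 76]);
translate([1492, 385, 588]) cube([80, 580, 76]);


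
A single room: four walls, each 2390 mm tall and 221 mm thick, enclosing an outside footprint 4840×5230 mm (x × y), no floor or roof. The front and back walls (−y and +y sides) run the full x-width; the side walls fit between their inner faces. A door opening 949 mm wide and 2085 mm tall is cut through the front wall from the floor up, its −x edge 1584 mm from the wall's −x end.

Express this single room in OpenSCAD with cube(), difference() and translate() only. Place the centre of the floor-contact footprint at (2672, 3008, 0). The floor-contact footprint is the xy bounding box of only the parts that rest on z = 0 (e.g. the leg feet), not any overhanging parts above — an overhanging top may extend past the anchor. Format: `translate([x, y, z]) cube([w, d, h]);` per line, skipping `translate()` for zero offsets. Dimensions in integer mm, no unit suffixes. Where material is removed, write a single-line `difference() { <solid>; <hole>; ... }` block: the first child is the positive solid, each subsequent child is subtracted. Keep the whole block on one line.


difference() { translate([252, 393, 0]) cube([4840, 221, 2390]); translate([1836, 393, 0]) cube([949, 221, 2085]); }
translate([252, 5402, 0]) cube([4840, 221, 2390]);
translate([252, 614, 0]) cube([221, 4788, 2390]);
translate([4871, 614, 0]) cube([221, 4788, 2390]);


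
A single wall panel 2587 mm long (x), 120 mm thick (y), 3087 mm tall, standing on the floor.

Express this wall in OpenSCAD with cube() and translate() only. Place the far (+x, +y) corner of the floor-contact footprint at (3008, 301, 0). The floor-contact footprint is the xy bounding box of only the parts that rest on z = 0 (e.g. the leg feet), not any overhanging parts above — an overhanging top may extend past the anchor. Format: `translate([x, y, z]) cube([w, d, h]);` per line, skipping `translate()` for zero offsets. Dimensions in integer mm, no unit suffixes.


translate([421, 181, 0]) cube([2587, 120, 3087]);


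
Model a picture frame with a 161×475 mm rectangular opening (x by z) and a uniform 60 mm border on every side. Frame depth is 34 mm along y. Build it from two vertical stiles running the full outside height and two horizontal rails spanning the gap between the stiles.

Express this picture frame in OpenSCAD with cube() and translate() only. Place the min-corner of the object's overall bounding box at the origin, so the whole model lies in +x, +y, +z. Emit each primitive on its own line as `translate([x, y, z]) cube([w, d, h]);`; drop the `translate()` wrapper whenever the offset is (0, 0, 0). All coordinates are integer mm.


cube([60, 34, 595]);
translate([221, 0, 0]) cube([60, 34, 595]);
translate([60, 0, 0]) cube([161, 34, 60]);
translate([60, 0, 535]) cube([161, 34, 60]);


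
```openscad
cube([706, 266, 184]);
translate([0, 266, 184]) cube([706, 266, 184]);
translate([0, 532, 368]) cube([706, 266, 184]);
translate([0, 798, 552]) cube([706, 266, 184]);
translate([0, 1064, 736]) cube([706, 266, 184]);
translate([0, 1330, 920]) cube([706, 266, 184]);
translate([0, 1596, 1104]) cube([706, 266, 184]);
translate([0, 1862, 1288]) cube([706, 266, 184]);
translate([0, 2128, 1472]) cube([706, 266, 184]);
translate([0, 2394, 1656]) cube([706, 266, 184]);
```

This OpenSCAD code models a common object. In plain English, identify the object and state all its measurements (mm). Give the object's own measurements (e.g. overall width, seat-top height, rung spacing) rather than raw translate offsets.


A straight staircase of 10 solid steps. Each step is 706 mm wide (x), 266 mm deep (y, the going) and 184 mm tall (the rise). The first step rests on the floor; each subsequent step sits one going further in +y and one rise higher in +z, directly behind and above the previous step with no overlap.


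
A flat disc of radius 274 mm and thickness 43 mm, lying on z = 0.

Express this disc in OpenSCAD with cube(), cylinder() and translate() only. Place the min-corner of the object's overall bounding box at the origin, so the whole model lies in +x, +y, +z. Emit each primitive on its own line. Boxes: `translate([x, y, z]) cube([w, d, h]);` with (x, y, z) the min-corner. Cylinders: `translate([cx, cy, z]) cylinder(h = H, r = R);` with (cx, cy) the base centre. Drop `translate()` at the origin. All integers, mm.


translate([274, 274, 0]) cylinder(h = 43, r = 274);


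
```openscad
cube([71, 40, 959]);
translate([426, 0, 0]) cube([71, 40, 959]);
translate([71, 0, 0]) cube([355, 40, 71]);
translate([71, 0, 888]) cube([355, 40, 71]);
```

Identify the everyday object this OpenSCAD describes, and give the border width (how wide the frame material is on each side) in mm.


A picture frame. The border width is 71 mm.

Four thin pieces enclosing a rectangular opening — a picture frame. The two full-height stiles are 959 mm tall; the top rail sits at z = 888 and is 71 mm tall, so the border above the opening is 959 − 888 = 71 mm, matching the stile x-width.


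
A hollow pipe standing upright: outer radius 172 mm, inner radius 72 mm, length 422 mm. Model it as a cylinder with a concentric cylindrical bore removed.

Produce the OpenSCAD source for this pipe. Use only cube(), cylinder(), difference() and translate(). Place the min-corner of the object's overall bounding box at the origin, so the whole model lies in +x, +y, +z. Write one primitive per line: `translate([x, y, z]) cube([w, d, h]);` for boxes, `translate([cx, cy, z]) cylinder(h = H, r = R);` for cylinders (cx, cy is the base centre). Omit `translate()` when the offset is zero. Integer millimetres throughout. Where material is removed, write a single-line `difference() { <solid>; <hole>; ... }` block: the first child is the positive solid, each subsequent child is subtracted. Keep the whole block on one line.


difference() { translate([172, 172, 0]) cylinder(h = 422, r = 172); translate([172, 172, 0]) cylinder(h = 422, r = 72); }


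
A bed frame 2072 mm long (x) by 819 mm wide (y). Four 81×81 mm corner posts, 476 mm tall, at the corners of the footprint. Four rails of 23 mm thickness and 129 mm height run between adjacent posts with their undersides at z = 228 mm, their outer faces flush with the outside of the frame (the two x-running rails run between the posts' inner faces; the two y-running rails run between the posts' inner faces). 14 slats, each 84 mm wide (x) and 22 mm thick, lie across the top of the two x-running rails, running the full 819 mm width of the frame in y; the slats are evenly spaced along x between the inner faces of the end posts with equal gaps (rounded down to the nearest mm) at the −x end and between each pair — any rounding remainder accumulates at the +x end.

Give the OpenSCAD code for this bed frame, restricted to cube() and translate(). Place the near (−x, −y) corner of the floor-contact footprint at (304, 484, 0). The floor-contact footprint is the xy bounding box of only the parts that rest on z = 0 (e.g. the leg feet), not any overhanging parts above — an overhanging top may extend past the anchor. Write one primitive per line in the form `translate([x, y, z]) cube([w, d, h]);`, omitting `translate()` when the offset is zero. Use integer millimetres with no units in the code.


// slat z = rail_z + rail_h = 228 + 129 = 357
// slat gap = ⌊(1910 − 14·84) / 15⌋ = 48
translate([304, 484, 0]) cube([81, 81, 476]);
translate([304, 1222, 0]) cube([81, 81, 476]);
translate([2295, 484, 0]) cube([81, 81, 476]);
translate([2295, 1222, 0]) cube([81, 81, 476]);
translate([385, 484, 228]) cube([1910, 23, 129]);
translate([385, 1280, 228]) cube([1910, 23, 129]);
translate([304, 565, 228]) cube([23, 657, 129]);
translate([2353, 565, 228]) cube([23, 657, 129]);
translate([433, 484, 357]) cube([84, 819, 22]);
translate([565, 484, 357]) cube([84, 819, 22]);
translate([697, 484, 357]) cube([84, 819, 22]);
translate([829, 484, 357]) cube([84, 819, 22]);
translate([961, 484, 357]) cube([84, 819, 22]);
translate([1093, 484, 357]) cube([84, 819, 22]);
translate([1225, 484, 357]) cube([84, 819, 22]);
translate([1357, 484, 357]) cube([84, 819, 22]);
translate([1489, 484, 357]) cube([84, 819, 22]);
translate([1621, 484, 357]) cube([84, 819, 22]);
translate([1753, 484, 357]) cube([84, 819, 22]);
translate([1885, 484, 357]) cube([84, 819, 22]);
translate([2017, 484, 357]) cube([84, 819, 22]);
translate([2149, 484, 357]) cube([84, 819, 22]);


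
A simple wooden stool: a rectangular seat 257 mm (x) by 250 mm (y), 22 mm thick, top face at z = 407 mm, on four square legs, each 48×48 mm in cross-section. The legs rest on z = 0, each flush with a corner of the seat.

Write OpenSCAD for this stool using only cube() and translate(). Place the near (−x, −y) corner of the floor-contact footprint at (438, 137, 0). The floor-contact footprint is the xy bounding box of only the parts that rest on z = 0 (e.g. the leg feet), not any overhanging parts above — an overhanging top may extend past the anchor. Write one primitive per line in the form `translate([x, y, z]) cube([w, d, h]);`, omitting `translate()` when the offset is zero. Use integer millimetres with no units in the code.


translate([438, 137, 385]) cube([257, 250, 22]);
translate([438, 137, 0]) cube([48, 48, 385]);
translate([647, 137, 0]) cube([48, 48, 385]);
translate([438, 339, 0]) cube([48, 48, 385]);
translate([647, 339, 0]) cube([48, 48, 385]);


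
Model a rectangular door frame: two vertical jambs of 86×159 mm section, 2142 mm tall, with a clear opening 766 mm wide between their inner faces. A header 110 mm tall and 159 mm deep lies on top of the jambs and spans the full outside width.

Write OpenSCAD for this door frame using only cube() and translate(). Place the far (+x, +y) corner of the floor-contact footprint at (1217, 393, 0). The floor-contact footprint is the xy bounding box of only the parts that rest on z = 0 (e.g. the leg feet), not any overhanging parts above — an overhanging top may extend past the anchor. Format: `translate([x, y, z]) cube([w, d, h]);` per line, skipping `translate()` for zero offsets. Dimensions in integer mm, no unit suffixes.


translate([279, 234, 0]) cube([86, 159, 2142]);
translate([1131, 234, 0]) cube([86, 159, 2142]);
translate([279, 234, 2142]) cube([938, 159, 110]);


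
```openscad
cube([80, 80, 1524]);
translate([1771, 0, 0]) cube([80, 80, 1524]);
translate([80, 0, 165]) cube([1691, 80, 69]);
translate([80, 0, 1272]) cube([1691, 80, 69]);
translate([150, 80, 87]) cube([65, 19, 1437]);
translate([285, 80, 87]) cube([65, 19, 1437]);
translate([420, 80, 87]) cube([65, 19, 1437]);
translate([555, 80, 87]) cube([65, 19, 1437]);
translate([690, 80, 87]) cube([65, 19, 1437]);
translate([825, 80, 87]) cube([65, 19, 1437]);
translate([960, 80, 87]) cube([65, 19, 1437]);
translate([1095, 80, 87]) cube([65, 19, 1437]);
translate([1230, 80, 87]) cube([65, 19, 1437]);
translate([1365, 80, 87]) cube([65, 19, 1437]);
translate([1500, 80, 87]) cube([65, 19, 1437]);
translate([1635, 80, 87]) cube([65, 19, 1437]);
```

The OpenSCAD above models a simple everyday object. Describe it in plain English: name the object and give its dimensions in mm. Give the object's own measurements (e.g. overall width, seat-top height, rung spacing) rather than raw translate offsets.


A fence section. Two 80×80 mm posts, 1524 mm tall, stand on the floor with a clear span of 1691 mm between their inner faces. Two horizontal rails of 80×69 mm section span the gap between the posts with their undersides at z = 165 mm and z = 1272 mm, flush with the posts' −y face. 12 pickets, each 65 mm wide, 19 mm thick and 1437 mm tall, are fixed to the +y face of the rails with their bottoms at z = 87 mm, spaced across the span with a 70 mm gap after the −x post and between neighbouring pickets, with 71 mm left before the +x post.


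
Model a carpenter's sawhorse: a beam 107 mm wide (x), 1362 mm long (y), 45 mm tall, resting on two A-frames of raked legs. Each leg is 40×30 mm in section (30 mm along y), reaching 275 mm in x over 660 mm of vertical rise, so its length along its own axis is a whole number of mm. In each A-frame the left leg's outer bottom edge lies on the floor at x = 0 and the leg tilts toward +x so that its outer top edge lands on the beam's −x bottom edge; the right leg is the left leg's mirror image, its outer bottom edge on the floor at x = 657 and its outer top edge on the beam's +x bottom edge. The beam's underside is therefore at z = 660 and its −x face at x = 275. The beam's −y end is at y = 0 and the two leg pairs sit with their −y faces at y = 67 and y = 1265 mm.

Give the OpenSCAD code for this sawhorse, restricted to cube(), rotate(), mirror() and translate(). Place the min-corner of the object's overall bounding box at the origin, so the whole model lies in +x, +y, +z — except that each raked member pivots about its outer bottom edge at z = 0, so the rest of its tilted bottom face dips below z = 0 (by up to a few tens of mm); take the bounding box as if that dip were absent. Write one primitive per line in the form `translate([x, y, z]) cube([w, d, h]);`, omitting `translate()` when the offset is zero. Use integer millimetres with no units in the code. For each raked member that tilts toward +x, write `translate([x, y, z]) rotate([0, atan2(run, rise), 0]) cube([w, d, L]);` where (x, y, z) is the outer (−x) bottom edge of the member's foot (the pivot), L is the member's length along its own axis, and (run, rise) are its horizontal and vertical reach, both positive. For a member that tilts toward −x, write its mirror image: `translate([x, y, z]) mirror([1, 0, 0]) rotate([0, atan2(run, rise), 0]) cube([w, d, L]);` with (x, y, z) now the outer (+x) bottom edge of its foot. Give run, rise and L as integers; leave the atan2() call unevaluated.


translate([275, 0, 660]) cube([107, 1362, 45]);
translate([0, 67, 0]) rotate([0, atan2(275, 660), 0]) cube([40, 30, 715]);
translate([657, 67, 0]) mirror([1, 0, 0]) rotate([0, atan2(275, 660), 0]) cube([40, 30, 715]);
translate([0, 1265, 0]) rotate([0, atan2(275, 660), 0]) cube([40, 30, 715]);
translate([657, 1265, 0]) mirror([1, 0, 0]) rotate([0, atan2(275, 660), 0]) cube([40, 30, 715]);


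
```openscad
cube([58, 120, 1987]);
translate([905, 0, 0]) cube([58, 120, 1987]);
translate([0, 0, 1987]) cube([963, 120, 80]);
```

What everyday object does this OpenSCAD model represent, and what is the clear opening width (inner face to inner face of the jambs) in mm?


A door frame. The clear opening width is 847 mm.

Two 1987 mm tall posts with a header on top — a door frame. The left jamb is 58 mm wide at x = 0; the right jamb starts at x = 905. The clear opening is 905 − 58 = 847 mm.


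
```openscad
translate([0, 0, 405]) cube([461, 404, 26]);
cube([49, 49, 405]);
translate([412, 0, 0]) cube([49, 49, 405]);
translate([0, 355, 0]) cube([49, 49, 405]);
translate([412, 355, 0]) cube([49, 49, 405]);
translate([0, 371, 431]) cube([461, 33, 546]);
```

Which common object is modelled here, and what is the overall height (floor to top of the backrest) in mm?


A chair. The overall height is 977 mm.

A slab on four corner posts with a tall panel at the back — a chair. The seat slab sits at z = 405 with thickness 26, and the 546 mm backrest starts at the seat top, so the overall height is 405 + 26 + 546 = 977 mm.


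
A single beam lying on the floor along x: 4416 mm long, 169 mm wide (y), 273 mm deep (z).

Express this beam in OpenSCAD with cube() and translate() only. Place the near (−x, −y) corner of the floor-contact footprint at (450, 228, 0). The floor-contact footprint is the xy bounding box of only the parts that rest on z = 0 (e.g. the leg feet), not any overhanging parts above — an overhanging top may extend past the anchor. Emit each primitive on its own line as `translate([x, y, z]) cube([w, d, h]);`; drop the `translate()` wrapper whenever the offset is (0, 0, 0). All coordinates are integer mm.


translate([450, 228, 0]) cube([4416, 169, 273]);


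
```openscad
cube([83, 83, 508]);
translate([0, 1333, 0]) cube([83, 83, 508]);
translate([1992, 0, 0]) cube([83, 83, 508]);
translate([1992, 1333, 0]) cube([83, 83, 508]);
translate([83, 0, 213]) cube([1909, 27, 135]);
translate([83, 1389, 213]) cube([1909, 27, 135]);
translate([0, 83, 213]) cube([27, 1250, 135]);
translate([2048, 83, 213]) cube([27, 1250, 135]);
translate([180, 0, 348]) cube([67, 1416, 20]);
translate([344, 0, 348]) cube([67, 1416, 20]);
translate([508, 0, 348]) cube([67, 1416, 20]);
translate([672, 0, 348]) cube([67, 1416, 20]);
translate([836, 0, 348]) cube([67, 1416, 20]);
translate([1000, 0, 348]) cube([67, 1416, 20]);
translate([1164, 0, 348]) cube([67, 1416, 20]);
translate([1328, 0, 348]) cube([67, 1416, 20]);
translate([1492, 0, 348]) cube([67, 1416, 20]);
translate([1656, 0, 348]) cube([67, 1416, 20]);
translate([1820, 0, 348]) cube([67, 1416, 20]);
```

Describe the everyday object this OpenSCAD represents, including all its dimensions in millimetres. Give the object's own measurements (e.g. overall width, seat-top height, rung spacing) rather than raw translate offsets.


A bed frame 2075 mm long (x) by 1416 mm wide (y). Four 83×83 mm corner posts, 508 mm tall, at the corners of the footprint. Four rails of 27 mm thickness and 135 mm height run between adjacent posts with their undersides at z = 213 mm, their outer faces flush with the outside of the frame (the two x-running rails run between the posts' inner faces; the two y-running rails run between the posts' inner faces). 11 slats, each 67 mm wide (x) and 20 mm thick, lie across the top of the two x-running rails, running the full 1416 mm width of the frame in y; along x they sit between the end posts with a 97 mm gap after the −x posts and between neighbouring slats, leaving 105 mm before the +x posts.


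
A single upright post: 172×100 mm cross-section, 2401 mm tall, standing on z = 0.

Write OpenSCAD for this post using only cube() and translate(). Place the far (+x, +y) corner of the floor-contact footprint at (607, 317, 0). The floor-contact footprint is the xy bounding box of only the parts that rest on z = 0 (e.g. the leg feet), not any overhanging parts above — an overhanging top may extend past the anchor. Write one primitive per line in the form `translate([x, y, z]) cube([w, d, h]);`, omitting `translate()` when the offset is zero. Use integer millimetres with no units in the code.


translate([435, 217, 0]) cube([172, 100, 2401]);


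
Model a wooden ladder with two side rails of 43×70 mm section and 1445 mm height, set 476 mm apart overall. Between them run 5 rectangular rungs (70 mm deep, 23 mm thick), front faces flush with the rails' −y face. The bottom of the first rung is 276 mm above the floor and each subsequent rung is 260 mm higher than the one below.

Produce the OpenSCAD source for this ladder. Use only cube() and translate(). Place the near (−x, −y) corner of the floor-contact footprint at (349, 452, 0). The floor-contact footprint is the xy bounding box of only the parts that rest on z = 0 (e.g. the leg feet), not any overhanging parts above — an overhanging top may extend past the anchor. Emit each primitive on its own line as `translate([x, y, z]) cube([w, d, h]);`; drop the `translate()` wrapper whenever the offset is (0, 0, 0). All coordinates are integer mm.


translate([349, 452, 0]) cube([43, 70, 1445]);
translate([782, 452, 0]) cube([43, 70, 1445]);
translate([392, 452, 276]) cube([390, 70, 23]);
translate([392, 452, 536]) cube([390, 70, 23]);
translate([392, 452, 796]) cube([390, 70, 23]);
translate([392, 452, 1056]) cube([390, 70, 23]);
translate([392, 452, 1316]) cube([390, 70, 23]);


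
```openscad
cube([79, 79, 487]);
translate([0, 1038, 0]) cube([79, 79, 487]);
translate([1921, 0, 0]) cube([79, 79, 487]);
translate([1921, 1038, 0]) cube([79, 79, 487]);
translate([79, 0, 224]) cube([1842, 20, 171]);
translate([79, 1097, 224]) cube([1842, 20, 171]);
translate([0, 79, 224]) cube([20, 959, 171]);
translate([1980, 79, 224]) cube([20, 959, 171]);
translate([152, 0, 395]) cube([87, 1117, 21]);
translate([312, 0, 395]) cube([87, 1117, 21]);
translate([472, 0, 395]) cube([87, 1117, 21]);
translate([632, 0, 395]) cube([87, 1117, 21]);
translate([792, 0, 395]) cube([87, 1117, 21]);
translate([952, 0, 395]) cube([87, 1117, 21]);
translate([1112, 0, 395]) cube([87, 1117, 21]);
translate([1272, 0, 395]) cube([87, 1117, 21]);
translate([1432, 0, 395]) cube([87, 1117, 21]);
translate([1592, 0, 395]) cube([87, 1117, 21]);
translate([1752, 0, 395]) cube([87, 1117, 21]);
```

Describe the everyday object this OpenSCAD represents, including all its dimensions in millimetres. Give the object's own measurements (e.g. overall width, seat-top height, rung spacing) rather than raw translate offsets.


A bed frame 2000 mm long (x) by 1117 mm wide (y). Four 79×79 mm corner posts, 487 mm tall, at the corners of the footprint. Four rails of 20 mm thickness and 171 mm height run between adjacent posts with their undersides at z = 224 mm, their outer faces flush with the outside of the frame (the two x-running rails run between the posts' inner faces; the two y-running rails run between the posts' inner faces). 11 slats, each 87 mm wide (x) and 21 mm thick, lie across the top of the two x-running rails, running the full 1117 mm width of the frame in y; along x they sit between the end posts with a 73 mm gap after the −x posts and between neighbouring slats, leaving 82 mm before the +x posts.


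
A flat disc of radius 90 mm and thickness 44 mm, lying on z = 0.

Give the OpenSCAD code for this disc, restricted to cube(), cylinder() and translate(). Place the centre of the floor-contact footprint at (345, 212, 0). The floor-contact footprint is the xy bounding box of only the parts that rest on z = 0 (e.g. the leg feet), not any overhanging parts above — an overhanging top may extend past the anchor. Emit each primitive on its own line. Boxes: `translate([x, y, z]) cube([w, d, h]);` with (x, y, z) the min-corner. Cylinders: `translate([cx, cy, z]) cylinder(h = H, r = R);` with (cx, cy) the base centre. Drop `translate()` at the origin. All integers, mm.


translate([345, 212, 0]) cylinder(h = 44, r = 90);


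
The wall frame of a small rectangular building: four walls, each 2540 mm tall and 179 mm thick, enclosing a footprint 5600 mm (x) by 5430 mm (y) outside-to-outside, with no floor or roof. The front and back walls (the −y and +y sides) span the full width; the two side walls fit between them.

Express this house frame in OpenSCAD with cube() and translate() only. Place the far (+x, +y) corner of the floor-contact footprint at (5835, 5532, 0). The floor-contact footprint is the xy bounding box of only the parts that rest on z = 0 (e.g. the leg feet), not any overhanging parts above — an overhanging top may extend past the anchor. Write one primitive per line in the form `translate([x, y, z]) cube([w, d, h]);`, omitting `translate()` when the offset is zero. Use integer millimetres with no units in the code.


translate([235, 102, 0]) cube([5600, 179, 2540]);
translate([235, 5353, 0]) cube([5600, 179, 2540]);
translate([235, 281, 0]) cube([179, 5072, 2540]);
translate([5656, 281, 0]) cube([179, 5072, 2540]);


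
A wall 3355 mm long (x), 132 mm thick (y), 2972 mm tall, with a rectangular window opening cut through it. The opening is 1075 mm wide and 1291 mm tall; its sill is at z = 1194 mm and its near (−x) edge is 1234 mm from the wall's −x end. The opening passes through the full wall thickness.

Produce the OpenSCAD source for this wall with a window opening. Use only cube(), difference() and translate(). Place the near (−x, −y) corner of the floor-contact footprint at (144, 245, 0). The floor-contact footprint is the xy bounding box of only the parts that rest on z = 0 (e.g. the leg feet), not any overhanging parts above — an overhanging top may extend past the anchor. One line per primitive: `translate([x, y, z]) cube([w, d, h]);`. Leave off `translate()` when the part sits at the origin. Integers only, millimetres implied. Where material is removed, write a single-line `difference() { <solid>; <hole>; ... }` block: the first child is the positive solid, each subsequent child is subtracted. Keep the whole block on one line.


difference() { translate([144, 245, 0]) cube([3355, 132, 2972]); translate([1378, 245, 1194]) cube([1075, 132, 1291]); }


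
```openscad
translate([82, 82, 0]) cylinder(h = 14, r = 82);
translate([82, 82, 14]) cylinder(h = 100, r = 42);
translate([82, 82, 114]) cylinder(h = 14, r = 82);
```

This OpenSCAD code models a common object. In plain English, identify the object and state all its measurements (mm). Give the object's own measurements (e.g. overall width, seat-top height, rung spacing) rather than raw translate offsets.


A spool: two coaxial disc flanges of radius 82 mm and thickness 14 mm, joined by a core cylinder of radius 42 mm and height 100 mm. The lower flange rests on z = 0 and the three cylinders share a vertical axis.


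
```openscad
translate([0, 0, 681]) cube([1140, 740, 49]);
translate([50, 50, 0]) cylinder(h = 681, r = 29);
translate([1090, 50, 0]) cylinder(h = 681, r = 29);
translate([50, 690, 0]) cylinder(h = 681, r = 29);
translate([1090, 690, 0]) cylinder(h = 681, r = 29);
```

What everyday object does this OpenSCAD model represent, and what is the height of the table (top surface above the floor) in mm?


A table. The table height is 730 mm.

A 1140×740×49 slab sits at z = 681 on four Ø58 mm round legs — a table. The top surface is at 681 + 49 = 730 mm.


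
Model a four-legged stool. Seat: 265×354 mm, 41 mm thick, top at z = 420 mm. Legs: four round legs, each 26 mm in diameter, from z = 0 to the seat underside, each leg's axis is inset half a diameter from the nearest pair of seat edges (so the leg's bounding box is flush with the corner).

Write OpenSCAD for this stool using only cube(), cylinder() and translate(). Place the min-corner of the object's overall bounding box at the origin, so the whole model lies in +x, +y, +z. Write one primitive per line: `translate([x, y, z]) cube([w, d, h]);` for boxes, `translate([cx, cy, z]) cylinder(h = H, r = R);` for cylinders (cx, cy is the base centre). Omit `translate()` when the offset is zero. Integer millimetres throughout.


translate([0, 0, 379]) cube([265, 354, 41]);
translate([13, 13, 0]) cylinder(h = 379, r = 13);
translate([252, 13, 0]) cylinder(h = 379, r = 13);
translate([13, 341, 0]) cylinder(h = 379, r = 13);
translate([252, 341, 0]) cylinder(h = 379, r = 13);


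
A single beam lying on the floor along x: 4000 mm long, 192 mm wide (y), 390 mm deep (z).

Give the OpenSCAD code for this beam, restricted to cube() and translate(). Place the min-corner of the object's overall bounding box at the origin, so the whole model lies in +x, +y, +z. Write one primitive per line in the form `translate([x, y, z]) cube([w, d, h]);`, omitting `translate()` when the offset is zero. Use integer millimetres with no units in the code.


cube([4000, 192, 390]);


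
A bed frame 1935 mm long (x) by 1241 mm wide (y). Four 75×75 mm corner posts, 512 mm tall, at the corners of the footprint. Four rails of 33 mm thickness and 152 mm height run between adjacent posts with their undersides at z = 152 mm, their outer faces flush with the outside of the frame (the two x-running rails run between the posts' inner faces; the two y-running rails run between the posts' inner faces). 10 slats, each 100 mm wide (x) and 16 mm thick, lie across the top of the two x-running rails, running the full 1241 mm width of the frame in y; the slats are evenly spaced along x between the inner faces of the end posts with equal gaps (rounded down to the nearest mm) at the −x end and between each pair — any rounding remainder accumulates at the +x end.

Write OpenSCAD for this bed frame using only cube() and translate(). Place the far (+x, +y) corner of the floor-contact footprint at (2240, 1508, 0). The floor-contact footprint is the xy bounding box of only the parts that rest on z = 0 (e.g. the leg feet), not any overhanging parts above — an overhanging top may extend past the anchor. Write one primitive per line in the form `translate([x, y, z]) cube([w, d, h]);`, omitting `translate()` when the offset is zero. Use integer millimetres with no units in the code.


translate([305, 267, 0]) cube([75, 75, 512]);
translate([305, 1433, 0]) cube([75, 75, 512]);
translate([2165, 267, 0]) cube([75, 75, 512]);
translate([2165, 1433, 0]) cube([75, 75, 512]);
translate([380, 267, 152]) cube([1785, 33, 152]);
translate([380, 1475, 152]) cube([1785, 33, 152]);
translate([305, 342, 152]) cube([33, 1091, 152]);
translate([2207, 342, 152]) cube([33, 1091, 152]);
translate([451, 267, 304]) cube([100, 1241, 16]);
translate([622, 267, 304]) cube([100, 1241, 16]);
translate([793, 267, 304]) cube([100, 1241, 16]);
translate([964, 267, 304]) cube([100, 1241, 16]);
translate([1135, 267, 304]) cube([100, 1241, 16]);
translate([1306, 267, 304]) cube([100, 1241, 16]);
translate([1477, 267, 304]) cube([100, 1241, 16]);
translate([1648, 267, 304]) cube([100, 1241, 16]);
translate([1819, 267, 304]) cube([100, 1241, 16]);
translate([1990, 267, 304]) cube([100, 1241, 16]);


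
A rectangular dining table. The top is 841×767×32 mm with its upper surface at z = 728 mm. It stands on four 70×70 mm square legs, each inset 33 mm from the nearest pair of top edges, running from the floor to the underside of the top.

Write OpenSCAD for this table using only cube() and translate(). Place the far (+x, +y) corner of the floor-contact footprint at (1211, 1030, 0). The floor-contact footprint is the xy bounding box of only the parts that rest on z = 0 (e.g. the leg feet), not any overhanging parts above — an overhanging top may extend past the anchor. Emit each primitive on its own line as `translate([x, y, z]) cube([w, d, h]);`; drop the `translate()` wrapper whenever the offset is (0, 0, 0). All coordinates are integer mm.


translate([403, 296, 696]) cube([841, 767, 32]);
translate([436, 329, 0]) cube([70, 70, 696]);
translate([1141, 329, 0]) cube([70, 70, 696]);
translate([436, 960, 0]) cube([70, 70, 696]);
translate([1141, 960, 0]) cube([70, 70, 696]);


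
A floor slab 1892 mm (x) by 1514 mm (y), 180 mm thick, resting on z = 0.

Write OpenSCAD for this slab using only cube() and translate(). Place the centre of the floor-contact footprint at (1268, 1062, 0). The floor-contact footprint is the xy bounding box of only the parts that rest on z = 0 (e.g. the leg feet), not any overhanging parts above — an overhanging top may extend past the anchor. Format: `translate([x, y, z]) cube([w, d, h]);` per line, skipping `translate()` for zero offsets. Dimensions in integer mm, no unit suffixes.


translate([322, 305, 0]) cube([1892, 1514, 180]);


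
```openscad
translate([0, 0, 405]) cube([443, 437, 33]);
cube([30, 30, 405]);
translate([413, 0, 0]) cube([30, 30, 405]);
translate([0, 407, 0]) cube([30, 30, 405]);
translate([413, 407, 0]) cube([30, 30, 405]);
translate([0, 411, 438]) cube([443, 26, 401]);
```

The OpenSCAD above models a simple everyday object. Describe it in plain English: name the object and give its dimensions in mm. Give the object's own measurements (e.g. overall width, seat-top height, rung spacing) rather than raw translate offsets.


A chair. The seat is a 443×437×33 mm slab with its top at z = 438 mm, on four 30×30 mm corner legs (flush with the seat edges, standing on z = 0). A flat backrest 26 mm thick, 401 mm tall, spans the full seat width and rises from the seat top along its +y edge, rear face flush with the rear of the seat.


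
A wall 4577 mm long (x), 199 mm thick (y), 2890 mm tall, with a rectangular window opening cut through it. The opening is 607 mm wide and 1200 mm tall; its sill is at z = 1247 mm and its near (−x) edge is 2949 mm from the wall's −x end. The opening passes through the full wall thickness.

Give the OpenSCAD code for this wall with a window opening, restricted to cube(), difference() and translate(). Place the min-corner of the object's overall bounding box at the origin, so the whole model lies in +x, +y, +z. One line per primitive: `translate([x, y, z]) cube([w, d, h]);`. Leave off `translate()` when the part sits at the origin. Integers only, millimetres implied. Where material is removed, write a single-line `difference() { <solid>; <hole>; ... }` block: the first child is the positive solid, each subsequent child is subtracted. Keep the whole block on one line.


difference() { cube([4577, 199, 2890]); translate([2949, 0, 1247]) cube([607, 199, 1200]); }


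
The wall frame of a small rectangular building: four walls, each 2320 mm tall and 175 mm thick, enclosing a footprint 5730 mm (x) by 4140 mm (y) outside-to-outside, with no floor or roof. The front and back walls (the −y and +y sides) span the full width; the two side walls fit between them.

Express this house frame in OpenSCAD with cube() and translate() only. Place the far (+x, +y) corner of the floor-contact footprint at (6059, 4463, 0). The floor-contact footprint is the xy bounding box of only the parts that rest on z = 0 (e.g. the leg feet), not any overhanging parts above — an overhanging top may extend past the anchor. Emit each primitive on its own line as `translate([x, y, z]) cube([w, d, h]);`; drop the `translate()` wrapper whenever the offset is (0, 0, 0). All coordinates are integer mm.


translate([329, 323, 0]) cube([5730, 175, 2320]);
translate([329, 4288, 0]) cube([5730, 175, 2320]);
translate([329, 498, 0]) cube([175, 3790, 2320]);
translate([5884, 498, 0]) cube([175, 3790, 2320]);


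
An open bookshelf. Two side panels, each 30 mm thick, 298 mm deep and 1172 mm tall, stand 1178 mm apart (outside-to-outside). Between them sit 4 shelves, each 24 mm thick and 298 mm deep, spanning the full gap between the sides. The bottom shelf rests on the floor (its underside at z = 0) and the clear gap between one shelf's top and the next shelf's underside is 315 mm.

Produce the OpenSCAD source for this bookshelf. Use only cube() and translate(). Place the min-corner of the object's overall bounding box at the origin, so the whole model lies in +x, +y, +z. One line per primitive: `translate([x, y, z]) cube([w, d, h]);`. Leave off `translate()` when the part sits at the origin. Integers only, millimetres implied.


cube([30, 298, 1172]);
translate([1148, 0, 0]) cube([30, 298, 1172]);
translate([30, 0, 0]) cube([1118, 298, 24]);
translate([30, 0, 339]) cube([1118, 298, 24]);
translate([30, 0, 678]) cube([1118, 298, 24]);
translate([30, 0, 1017]) cube([1118, 298, 24]);
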